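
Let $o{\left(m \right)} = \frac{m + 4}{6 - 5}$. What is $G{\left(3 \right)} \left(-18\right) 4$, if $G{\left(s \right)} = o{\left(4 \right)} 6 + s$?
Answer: $-3672$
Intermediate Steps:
$o{\left(m \right)} = 4 + m$ ($o{\left(m \right)} = \frac{4 + m}{1} = \left(4 + m\right) 1 = 4 + m$)
$G{\left(s \right)} = 48 + s$ ($G{\left(s \right)} = \left(4 + 4\right) 6 + s = 8 \cdot 6 + s = 48 + s$)
$G{\left(3 \right)} \left(-18\right) 4 = \left(48 + 3\right) \left(-18\right) 4 = 51 \left(-18\right) 4 = \left(-918\right) 4 = -3672$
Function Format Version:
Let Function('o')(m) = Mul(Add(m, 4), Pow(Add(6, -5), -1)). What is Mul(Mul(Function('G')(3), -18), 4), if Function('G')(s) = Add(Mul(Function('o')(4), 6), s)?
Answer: -3672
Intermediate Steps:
Function('o')(m) = Add(4, m) (Function('o')(m) = Mul(Add(4, m), Pow(1, -1)) = Mul(Add(4, m), 1) = Add(4, m))
Function('G')(s) = Add(48, s) (Function('G')(s) = Add(Mul(Add(4, 4), 6), s) = Add(Mul(8, 6), s) = Add(48, s))
Mul(Mul(Function('G')(3), -18), 4) = Mul(Mul(Add(48, 3), -18), 4) = Mul(Mul(51, -18), 4) = Mul(-918, 4) = -3672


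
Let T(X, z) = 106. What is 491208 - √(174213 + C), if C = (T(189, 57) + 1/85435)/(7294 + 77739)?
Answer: 491208 - √9194480858832674450866730/7264794355 ≈ 4.9079e+5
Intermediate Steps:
C = 9056111/7264794355 (C = (106 + 1/85435)/(7294 + 77739) = (106 + 1/85435)/85033 = (9056111/85435)*(1/85033) = 9056111/7264794355 ≈ 0.0012466)
491208 - √(174213 + C) = 491208 - √(174213 + 9056111/7264794355) = 491208 - √(1265621628023726/7264794355) = 491208 - √9194480858832674450866730/7264794355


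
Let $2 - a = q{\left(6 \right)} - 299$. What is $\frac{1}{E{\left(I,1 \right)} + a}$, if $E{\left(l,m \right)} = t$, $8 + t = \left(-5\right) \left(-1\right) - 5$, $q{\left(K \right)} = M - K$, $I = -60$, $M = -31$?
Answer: $\frac{1}{330} \approx 0.0030303$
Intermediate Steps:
$q{\left(K \right)} = -31 - K$
$a = 338$ ($a = 2 - \left(\left(-31 - 6\right) - 299\right) = 2 - \left(-37 - 299\right) = 2 - -336 = 2 + 336 = 338$)
$t = -8$ ($t = -8 - 0 = -8 + \left(5 - 5\right) = -8 + 0 = -8$)
$E{\left(l,m \right)} = -8$
$\frac{1}{E{\left(I,1 \right)} + a} = \frac{1}{-8 + 338} = \frac{1}{330}$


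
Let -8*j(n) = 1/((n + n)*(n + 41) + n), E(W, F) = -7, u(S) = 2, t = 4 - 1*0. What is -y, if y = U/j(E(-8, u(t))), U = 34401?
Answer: -132925464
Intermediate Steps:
t = 4 (t = 4 + 0 = 4)
j(n) = -1/(8*(n + 2*n*(41 + n))) (j(n) = -1/(8*((n + n)*(n + 41) + n)) = -1/(8*((2*n)*(41 + n) + n)) = -1/(8*(2*n*(41 + n) + n)) = -1/(8*(n + 2*n*(41 + n))))
y = 132925464 (y = 34401/((-1/8/(-7*(83 + 2*(-7))))) = 34401/((-1/8*(-1/7)/(83 - 14))) = 34401/((-1/8*(-1/7)/69)) = 34401/((-1/8*(-1/7)*1/69)) = 34401/(1/3864) = 34401*3864 = 132925464)
-y = -1*132925464 = -132925464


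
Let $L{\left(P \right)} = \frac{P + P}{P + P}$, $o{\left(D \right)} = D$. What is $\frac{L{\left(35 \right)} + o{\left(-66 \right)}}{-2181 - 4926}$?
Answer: $\frac{65}{7107} \approx 0.0091459$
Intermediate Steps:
$L{\left(P \right)} = 1$ ($L{\left(P \right)} = \frac{2 P}{2 P} = 2 P \frac{1}{2 P} = 1$)
$\frac{L{\left(35 \right)} + o{\left(-66 \right)}}{-2181 - 4926} = \frac{1 - 66}{-2181 - 4926} = - \frac{65}{-7107} = \left(-65\right) \left(- \frac{1}{7107}\right) = \frac{65}{7107}$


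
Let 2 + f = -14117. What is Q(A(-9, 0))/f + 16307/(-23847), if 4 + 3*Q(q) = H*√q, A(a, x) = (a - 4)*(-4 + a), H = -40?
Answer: -226073257/336695793 ≈ -0.67145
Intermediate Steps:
A(a, x) = (-4 + a)² (A(a, x) = (-4 + a)*(-4 + a) = (-4 + a)²)
f = -14119 (f = -2 - 14117 = -14119)
Q(q) = -4/3 - 40*√q/3 (Q(q) = -4/3 + (-40*√q)/3 = -4/3 - 40*√q/3)
Q(A(-9, 0))/f + 16307/(-23847) = (-4/3 - 40*√((-4 - 9)²)/3)/(-14119) + 16307/(-23847) = (-4/3 - 40*√((-13)²)/3)*(-1/14119) + 16307*(-1/23847) = (-4/3 - 40*√169/3)*(-1/14119) - 16307/23847 = (-4/3 - 40/3*13)*(-1/14119) - 16307/23847 = (-4/3 - 520/3)*(-1/14119) - 16307/23847 = -524/3*(-1/14119) - 16307/23847 = 524/42357 - 16307/23847 = -226073257/336695793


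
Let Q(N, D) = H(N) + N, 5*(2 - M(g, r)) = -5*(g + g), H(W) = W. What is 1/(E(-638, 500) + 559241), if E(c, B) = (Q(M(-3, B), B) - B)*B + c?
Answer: 1/304603 ≈ 3.2830e-6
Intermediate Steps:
M(g, r) = 2 + 2*g (M(g, r) = 2 - (-1)*(g + g) = 2 - (-1)*2*g = 2 - (-2)*g = 2 + 2*g)
Q(N, D) = 2*N (Q(N, D) = N + N = 2*N)
E(c, B) = c + B*(-8 - B) (E(c, B) = (2*(2 + 2*(-3)) - B)*B + c = (2*(2 - 6) - B)*B + c = (2*(-4) - B)*B + c = (-8 - B)*B + c = B*(-8 - B) + c = c + B*(-8 - B))
1/(E(-638, 500) + 559241) = 1/((-638 - 1*500² - 8*500) + 559241) = 1/((-638 - 1*250000 - 4000) + 559241) = 1/((-638 - 250000 - 4000) + 559241) = 1/(-254638 + 559241) = 1/304603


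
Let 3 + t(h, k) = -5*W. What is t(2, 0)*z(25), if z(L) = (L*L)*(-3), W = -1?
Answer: -3750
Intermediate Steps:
t(h, k) = 2 (t(h, k) = -3 - 5*(-1) = -3 + 5 = 2)
z(L) = -3*L² (z(L) = L²*(-3) = -3*L²)
t(2, 0)*z(25) = 2*(-3*25²) = 2*(-3*625) = 2*(-1875) = -3750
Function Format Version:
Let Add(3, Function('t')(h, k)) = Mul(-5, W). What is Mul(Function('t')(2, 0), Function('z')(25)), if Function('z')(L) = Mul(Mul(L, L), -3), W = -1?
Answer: -3750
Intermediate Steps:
Function('t')(h, k) = 2 (Function('t')(h, k) = Add(-3, Mul(-5, -1)) = Add(-3, 5) = 2)
Function('z')(L) = Mul(-3, Pow(L, 2)) (Function('z')(L) = Mul(Pow(L, 2), -3) = Mul(-3, Pow(L, 2)))
Mul(Function('t')(2, 0), Function('z')(25)) = Mul(2, Mul(-3, Pow(25, 2))) = Mul(2, Mul(-3, 625)) = Mul(2, -1875) = -3750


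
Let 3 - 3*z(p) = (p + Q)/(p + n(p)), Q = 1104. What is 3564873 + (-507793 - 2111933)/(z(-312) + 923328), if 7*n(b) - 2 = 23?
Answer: 7106458725263373/1993469159 ≈ 3.5649e+6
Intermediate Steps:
n(b) = 25/7 (n(b) = 2/7 + (⅐)*23 = 2/7 + 23/7 = 25/7)
z(p) = 1 - (1104 + p)/(3*(25/7 + p)) (z(p) = 1 - (p + 1104)/(3*(p + 25/7)) = 1 - (1104 + p)/(3*(25/7 + p)))
3564873 + (-507793 - 2111933)/(z(-312) + 923328) = 3564873 + (-507793 - 2111933)/((-7653 + 14*(-312))/(3*(25 + 7*(-312))) + 923328) = 3564873 - 2619726/((-7653 - 4368)/(3*(25 - 2184)) + 923328) = 3564873 - 2619726/((⅓)*(-12021)/(-2159) + 923328) = 3564873 - 2619726/((⅓)*(-1/2159)*(-12021) + 923328) = 3564873 - 2619726/(4007/2159 + 923328) = 3564873 - 2619726/1993469159/2159 = 3564873 - 2619726*2159/1993469159 = 3564873 - 5655988434/1993469159 = 7106458725263373/1993469159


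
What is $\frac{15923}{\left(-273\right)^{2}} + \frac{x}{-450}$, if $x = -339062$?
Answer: $\frac{468094762}{621075} \approx 753.68$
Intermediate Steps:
$\frac{15923}{\left(-273\right)^{2}} + \frac{x}{-450} = \frac{15923}{\left(-273\right)^{2}} - \frac{339062}{-450} = \frac{15923}{74529} - - \frac{169531}{225} = 15923 \cdot \frac{1}{74529} + \frac{169531}{225} = \frac{15923}{74529} + \frac{169531}{225} = \frac{468094762}{621075}$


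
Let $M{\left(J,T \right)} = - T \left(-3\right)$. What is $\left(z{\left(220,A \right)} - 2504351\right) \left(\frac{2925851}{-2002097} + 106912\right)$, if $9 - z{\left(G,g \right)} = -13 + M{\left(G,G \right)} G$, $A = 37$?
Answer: $- \frac{567119146502933277}{2002097} \approx -2.8326 \cdot 10^{11}$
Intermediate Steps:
$M{\left(J,T \right)} = 3 T$
$z{\left(G,g \right)} = 22 - 3 G^{2}$ ($z{\left(G,g \right)} = 9 - \left(-13 + 3 G G\right) = 9 - \left(-13 + 3 G^{2}\right) = 22 - 3 G^{2}$)
$\left(z{\left(220,A \right)} - 2504351\right) \left(\frac{2925851}{-2002097} + 106912\right) = \left(\left(22 - 3 \cdot 220^{2}\right) - 2504351\right) \left(\frac{2925851}{-2002097} + 106912\right) = \left(\left(22 - 145200\right) - 2504351\right) \left(2925851 \left(- \frac{1}{2002097}\right) + 106912\right) = \left(\left(22 - 145200\right) - 2504351\right) \left(- \frac{2925851}{2002097} + 106912\right) = \left(-145178 - 2504351\right) \frac{214045268613}{2002097} = \left(-2649529\right) \frac{214045268613}{2002097} = - \frac{567119146502933277}{2002097}$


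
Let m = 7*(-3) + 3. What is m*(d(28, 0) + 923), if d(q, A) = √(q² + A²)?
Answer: -17118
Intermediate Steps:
d(q, A) = √(A² + q²)
m = -18 (m = -21 + 3 = -18)
m*(d(28, 0) + 923) = -18*(√(0² + 28²) + 923) = -18*(√(0 + 784) + 923) = -18*(√784 + 923) = -18*(28 + 923) = -18*951 = -17118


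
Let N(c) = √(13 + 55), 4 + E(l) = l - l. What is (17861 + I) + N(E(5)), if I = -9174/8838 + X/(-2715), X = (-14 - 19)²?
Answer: 23807955521/1333065 + 2*√17 ≈ 17868.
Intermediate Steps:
E(l) = -4 (E(l) = -4 + (l - l) = -4 + 0 = -4)
N(c) = 2*√17 (N(c) = √68 = 2*√17)
X = 1089 (X = (-33)² = 1089)
I = -1918444/1333065 (I = -9174/8838 + 1089/(-2715) = -9174*1/8838 + 1089*(-1/2715) = -1529/1473 - 363/905 = -1918444/1333065 ≈ -1.4391)
(17861 + I) + N(E(5)) = (17861 - 1918444/1333065) + 2*√17 = 23807955521/1333065 + 2*√17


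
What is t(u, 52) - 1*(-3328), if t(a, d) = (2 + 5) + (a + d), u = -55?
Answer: 3332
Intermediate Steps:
t(a, d) = 7 + a + d (t(a, d) = 7 + (a + d) = 7 + a + d)
t(u, 52) - 1*(-3328) = (7 - 55 + 52) - 1*(-3328) = 4 + 3328 = 3332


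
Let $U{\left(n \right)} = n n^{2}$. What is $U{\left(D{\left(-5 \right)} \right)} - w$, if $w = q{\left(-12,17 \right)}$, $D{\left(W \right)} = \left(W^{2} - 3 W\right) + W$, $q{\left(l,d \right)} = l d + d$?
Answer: $43062$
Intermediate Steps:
$q{\left(l,d \right)} = d + d l$ ($q{\left(l,d \right)} = d l + d = d + d l$)
$D{\left(W \right)} = W^{2} - 2 W$
$U{\left(n \right)} = n^{3}$
$w = -187$ ($w = 17 \left(1 - 12\right) = 17 \left(-11\right) = -187$)
$U{\left(D{\left(-5 \right)} \right)} - w = \left(- 5 \left(-2 - 5\right)\right)^{3} - -187 = \left(\left(-5\right) \left(-7\right)\right)^{3} + 187 = 35^{3} + 187 = 42875 + 187 = 43062$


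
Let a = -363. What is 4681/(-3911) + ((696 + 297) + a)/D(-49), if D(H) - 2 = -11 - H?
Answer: 227669/15644 ≈ 14.553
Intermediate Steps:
D(H) = -9 - H (D(H) = 2 + (-11 - H) = -9 - H)
4681/(-3911) + ((696 + 297) + a)/D(-49) = 4681/(-3911) + ((696 + 297) - 363)/(-9 - 1*(-49)) = 4681*(-1/3911) + (993 - 363)/(-9 + 49) = -4681/3911 + 630/40 = -4681/3911 + 630*(1/40) = -4681/3911 + 63/4 = 227669/15644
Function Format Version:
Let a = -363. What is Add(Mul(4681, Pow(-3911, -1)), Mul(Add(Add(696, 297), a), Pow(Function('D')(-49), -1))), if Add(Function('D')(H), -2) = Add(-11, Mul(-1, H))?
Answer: Rational(227669, 15644) ≈ 14.553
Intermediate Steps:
Function('D')(H) = Add(-9, Mul(-1, H)) (Function('D')(H) = Add(2, Add(-11, Mul(-1, H))) = Add(-9, Mul(-1, H)))
Add(Mul(4681, Pow(-3911, -1)), Mul(Add(Add(696, 297), a), Pow(Function('D')(-49), -1))) = Add(Mul(4681, Pow(-3911, -1)), Mul(Add(Add(696, 297), -363), Pow(Add(-9, Mul(-1, -49)), -1))) = Add(Mul(4681, Rational(-1, 3911)), Mul(Add(993, -363), Pow(Add(-9, 49), -1))) = Add(Rational(-4681, 3911), Mul(630, Pow(40, -1))) = Add(Rational(-4681, 3911), Mul(630, Rational(1, 40))) = Add(Rational(-4681, 3911), Rational(63, 4)) = Rational(227669, 15644)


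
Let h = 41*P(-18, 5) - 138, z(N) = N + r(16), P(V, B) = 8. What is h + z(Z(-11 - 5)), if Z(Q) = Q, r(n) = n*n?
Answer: 430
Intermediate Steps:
r(n) = n²
z(N) = 256 + N (z(N) = N + 16² = N + 256 = 256 + N)
h = 190 (h = 41*8 - 138 = 328 - 138 = 190)
h + z(Z(-11 - 5)) = 190 + (256 + (-11 - 5)) = 190 + (256 - 16) = 190 + 240 = 430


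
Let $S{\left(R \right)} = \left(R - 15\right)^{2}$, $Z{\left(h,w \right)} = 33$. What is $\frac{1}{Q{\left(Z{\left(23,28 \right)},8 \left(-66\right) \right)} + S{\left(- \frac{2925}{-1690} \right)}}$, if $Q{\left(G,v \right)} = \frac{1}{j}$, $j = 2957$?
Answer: $\frac{1998932}{351957601} \approx 0.0056795$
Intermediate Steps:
$S{\left(R \right)} = \left(-15 + R\right)^{2}$
$Q{\left(G,v \right)} = \frac{1}{2957}$
$\frac{1}{Q{\left(Z{\left(23,28 \right)},8 \left(-66\right) \right)} + S{\left(- \frac{2925}{-1690} \right)}} = \frac{1}{\frac{1}{2957} + \left(-15 - \frac{2925}{-1690}\right)^{2}} = \frac{1}{\frac{1}{2957} + \left(-15 - - \frac{45}{26}\right)^{2}} = \frac{1}{\frac{1}{2957} + \left(-15 + \frac{45}{26}\right)^{2}} = \frac{1}{\frac{1}{2957} + \left(- \frac{345}{26}\right)^{2}} = \frac{1}{\frac{1}{2957} + \frac{119025}{676}} = \frac{1}{\frac{351957601}{1998932}} = \frac{1998932}{351957601}$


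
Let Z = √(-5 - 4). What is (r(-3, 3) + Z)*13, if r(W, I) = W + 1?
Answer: -26 + 39*I ≈ -26.0 + 39.0*I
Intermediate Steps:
r(W, I) = 1 + W
Z = 3*I (Z = √(-9) = 3*I ≈ 3.0*I)
(r(-3, 3) + Z)*13 = ((1 - 3) + 3*I)*13 = (-2 + 3*I)*13 = -26 + 39*I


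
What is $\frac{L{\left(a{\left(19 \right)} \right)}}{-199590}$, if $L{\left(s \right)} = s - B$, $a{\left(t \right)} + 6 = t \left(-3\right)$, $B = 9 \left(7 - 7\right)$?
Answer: $\frac{21}{66530} \approx 0.00031565$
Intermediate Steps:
$B = 0$ ($B = 9 \cdot 0 = 0$)
$a{\left(t \right)} = -6 - 3 t$ ($a{\left(t \right)} = -6 + t \left(-3\right) = -6 - 3 t$)
$L{\left(s \right)} = s$ ($L{\left(s \right)} = s - 0 = s + 0 = s$)
$\frac{L{\left(a{\left(19 \right)} \right)}}{-199590} = \frac{-6 - 57}{-199590} = \left(-6 - 57\right) \left(- \frac{1}{199590}\right) = \left(-63\right) \left(- \frac{1}{199590}\right) = \frac{21}{66530}$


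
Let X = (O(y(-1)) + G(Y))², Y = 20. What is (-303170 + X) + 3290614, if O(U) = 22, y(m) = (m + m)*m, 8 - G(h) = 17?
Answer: 2987613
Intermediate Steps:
G(h) = -9 (G(h) = 8 - 1*17 = 8 - 17 = -9)
y(m) = 2*m² (y(m) = (2*m)*m = 2*m²)
X = 169 (X = (22 - 9)² = 13² = 169)
(-303170 + X) + 3290614 = (-303170 + 169) + 3290614 = -303001 + 3290614 = 2987613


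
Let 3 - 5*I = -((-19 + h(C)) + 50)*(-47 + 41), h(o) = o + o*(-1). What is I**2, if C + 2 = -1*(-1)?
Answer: 33489/25 ≈ 1339.6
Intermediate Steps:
C = -1 (C = -2 - 1*(-1) = -2 + 1 = -1)
h(o) = 0 (h(o) = o - o = 0)
I = -183/5 (I = 3/5 - (-1)*((-19 + 0) + 50)*(-47 + 41)/5 = 3/5 - (-1)*(-19 + 50)*(-6)/5 = 3/5 - (-1)*31*(-6)/5 = 3/5 - (-1)*(-186)/5 = 3/5 - 1/5*186 = 3/5 - 186/5 = -183/5 ≈ -36.600)
I**2 = (-183/5)**2 = 33489/25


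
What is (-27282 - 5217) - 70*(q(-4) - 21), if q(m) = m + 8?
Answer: -31309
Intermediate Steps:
q(m) = 8 + m
(-27282 - 5217) - 70*(q(-4) - 21) = (-27282 - 5217) - 70*((8 - 4) - 21) = -32499 - 70*(4 - 21) = -32499 - 70*(-17) = -32499 + 1190 = -31309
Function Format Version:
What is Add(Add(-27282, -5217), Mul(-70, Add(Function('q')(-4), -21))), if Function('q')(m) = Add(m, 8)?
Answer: -31309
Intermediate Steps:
Function('q')(m) = Add(8, m)
Add(Add(-27282, -5217), Mul(-70, Add(Function('q')(-4), -21))) = Add(Add(-27282, -5217), Mul(-70, Add(Add(8, -4), -21))) = Add(-32499, Mul(-70, Add(4, -21))) = Add(-32499, Mul(-70, -17)) = Add(-32499, 1190) = -31309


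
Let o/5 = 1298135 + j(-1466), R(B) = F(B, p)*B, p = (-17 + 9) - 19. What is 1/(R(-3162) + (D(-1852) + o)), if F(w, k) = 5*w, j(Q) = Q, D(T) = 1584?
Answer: 1/56476149 ≈ 1.7707e-8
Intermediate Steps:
p = -27 (p = -8 - 19 = -27)
R(B) = 5*B² (R(B) = (5*B)*B = 5*B²)
o = 6483345 (o = 5*(1298135 - 1466) = 5*1296669 = 6483345)
1/(R(-3162) + (D(-1852) + o)) = 1/(5*(-3162)² + (1584 + 6483345)) = 1/(5*9998244 + 6484929) = 1/(49991220 + 6484929) = 1/56476149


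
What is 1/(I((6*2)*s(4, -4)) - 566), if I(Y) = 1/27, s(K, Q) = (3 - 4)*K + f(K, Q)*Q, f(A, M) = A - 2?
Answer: -27/15281 ≈ -0.0017669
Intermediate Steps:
f(A, M) = -2 + A
s(K, Q) = -K + Q*(-2 + K) (s(K, Q) = (3 - 4)*K + (-2 + K)*Q = -K + Q*(-2 + K))
I(Y) = 1/27
1/(I((6*2)*s(4, -4)) - 566) = 1/(1/27 - 566) = 1/(-15281/27) = -27/15281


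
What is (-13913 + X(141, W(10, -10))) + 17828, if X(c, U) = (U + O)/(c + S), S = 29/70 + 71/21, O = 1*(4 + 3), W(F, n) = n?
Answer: 119042775/30407 ≈ 3915.0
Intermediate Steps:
O = 7 (O = 1*7 = 7)
S = 797/210 (S = 29*(1/70) + 71*(1/21) = 29/70 + 71/21 = 797/210 ≈ 3.7952)
X(c, U) = (7 + U)/(797/210 + c) (X(c, U) = (U + 7)/(c + 797/210) = (7 + U)/(797/210 + c))
(-13913 + X(141, W(10, -10))) + 17828 = (-13913 + 210*(7 - 10)/(797 + 210*141)) + 17828 = (-13913 + 210*(-3)/(797 + 29610)) + 17828 = (-13913 + 210*(-3)/30407) + 17828 = (-13913 + 210*(1/30407)*(-3)) + 17828 = (-13913 - 630/30407) + 17828 = -423053221/30407 + 17828 = 119042775/30407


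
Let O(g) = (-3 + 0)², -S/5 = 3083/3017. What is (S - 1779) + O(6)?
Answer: -5355505/3017 ≈ -1775.1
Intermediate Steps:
S = -15415/3017 ≈ -5.1094
O(g) = 9 (O(g) = (-3)² = 9)
(S - 1779) + O(6) = (-15415/3017 - 1779) + 9 = -5382658/3017 + 9 = -5355505/3017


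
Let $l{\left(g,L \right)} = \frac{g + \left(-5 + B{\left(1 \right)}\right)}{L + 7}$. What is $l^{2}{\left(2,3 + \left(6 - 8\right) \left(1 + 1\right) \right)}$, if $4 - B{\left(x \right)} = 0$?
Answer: $\frac{1}{36} \approx 0.027778$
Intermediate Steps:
$B{\left(x \right)} = 4$ ($B{\left(x \right)} = 4 - 0 = 4 + 0 = 4$)
$l{\left(g,L \right)} = \frac{-1 + g}{7 + L}$ ($l{\left(g,L \right)} = \frac{g + \left(-5 + 4\right)}{L + 7} = \frac{g - 1}{7 + L} = \frac{-1 + g}{7 + L}$)
$l^{2}{\left(2,3 + \left(6 - 8\right) \left(1 + 1\right) \right)} = \left(\frac{-1 + 2}{7 + \left(3 + \left(6 - 8\right) \left(1 + 1\right)\right)}\right)^{2} = \left(\frac{1}{7 + \left(3 + \left(6 - 8\right) 2\right)} 1\right)^{2} = \left(\frac{1}{7 + \left(3 - 4\right)} 1\right)^{2} = \left(\frac{1}{7 - 1} \cdot 1\right)^{2} = \left(\frac{1}{6} \cdot 1\right)^{2} = \left(\frac{1}{6}\right)^{2} = \frac{1}{36}$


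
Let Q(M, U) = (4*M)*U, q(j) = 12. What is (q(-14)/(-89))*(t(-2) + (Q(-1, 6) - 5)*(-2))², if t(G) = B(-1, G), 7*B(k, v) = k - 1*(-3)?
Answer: -1997568/4361 ≈ -458.05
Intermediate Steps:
B(k, v) = 3/7 + k/7 (B(k, v) = (k - 1*(-3))/7 = (k + 3)/7 = (3 + k)/7 = 3/7 + k/7)
t(G) = 2/7 (t(G) = 3/7 + (⅐)*(-1) = 3/7 - ⅐ = 2/7)
Q(M, U) = 4*M*U
(q(-14)/(-89))*(t(-2) + (Q(-1, 6) - 5)*(-2))² = (12/(-89))*(2/7 + (4*(-1)*6 - 5)*(-2))² = (12*(-1/89))*(2/7 + (-24 - 5)*(-2))² = -12*(2/7 - 29*(-2))²/89 = -12*(2/7 + 58)²/89 = -12*(408/7)²/89 = -12/89*166464/49 = -1997568/4361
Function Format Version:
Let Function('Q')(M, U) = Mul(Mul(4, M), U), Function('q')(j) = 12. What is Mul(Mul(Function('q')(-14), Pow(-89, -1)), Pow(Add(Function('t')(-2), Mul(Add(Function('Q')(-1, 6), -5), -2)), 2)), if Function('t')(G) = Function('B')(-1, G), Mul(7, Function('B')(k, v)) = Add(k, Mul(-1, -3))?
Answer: Rational(-1997568, 4361) ≈ -458.05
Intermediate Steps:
Function('B')(k, v) = Add(Rational(3, 7), Mul(Rational(1, 7), k)) (Function('B')(k, v) = Mul(Rational(1, 7), Add(k, Mul(-1, -3))) = Mul(Rational(1, 7), Add(k, 3)) = Mul(Rational(1, 7), Add(3, k)) = Add(Rational(3, 7), Mul(Rational(1, 7), k)))
Function('t')(G) = Rational(2, 7) (Function('t')(G) = Add(Rational(3, 7), Mul(Rational(1, 7), -1)) = Add(Rational(3, 7), Rational(-1, 7)) = Rational(2, 7))
Function('Q')(M, U) = Mul(4, M, U)
Mul(Mul(Function('q')(-14), Pow(-89, -1)), Pow(Add(Function('t')(-2), Mul(Add(Function('Q')(-1, 6), -5), -2)), 2)) = Mul(Mul(12, Pow(-89, -1)), Pow(Add(Rational(2, 7), Mul(Add(Mul(4, -1, 6), -5), -2)), 2)) = Mul(Mul(12, Rational(-1, 89)), Pow(Add(Rational(2, 7), Mul(Add(-24, -5), -2)), 2)) = Mul(Rational(-12, 89), Pow(Add(Rational(2, 7), Mul(-29, -2)), 2)) = Mul(Rational(-12, 89), Pow(Add(Rational(2, 7), 58), 2)) = Mul(Rational(-12, 89), Pow(Rational(408, 7), 2)) = Mul(Rational(-12, 89), Rational(166464, 49)) = Rational(-1997568, 4361)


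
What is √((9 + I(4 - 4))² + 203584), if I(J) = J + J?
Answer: 23*√385 ≈ 451.29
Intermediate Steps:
I(J) = 2*J
√((9 + I(4 - 4))² + 203584) = √((9 + 2*(4 - 4))² + 203584) = √((9 + 2*0)² + 203584) = √((9 + 0)² + 203584) = √(9² + 203584) = √(81 + 203584) = √203665 = 23*√385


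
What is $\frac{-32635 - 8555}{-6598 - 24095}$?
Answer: $\frac{13730}{10231} \approx 1.342$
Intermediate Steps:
$\frac{-32635 - 8555}{-6598 - 24095} = - \frac{41190}{-30693} = \left(-41190\right) \left(- \frac{1}{30693}\right) = \frac{13730}{10231}$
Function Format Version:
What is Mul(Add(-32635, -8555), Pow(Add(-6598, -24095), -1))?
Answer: Rational(13730, 10231) ≈ 1.3420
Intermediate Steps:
Mul(Add(-32635, -8555), Pow(Add(-6598, -24095), -1)) = Mul(-41190, Pow(-30693, -1)) = Mul(-41190, Rational(-1, 30693)) = Rational(13730, 10231)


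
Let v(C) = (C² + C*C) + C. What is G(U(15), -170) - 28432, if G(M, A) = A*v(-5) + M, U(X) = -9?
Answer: -36091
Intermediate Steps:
v(C) = C + 2*C² (v(C) = (C² + C²) + C = 2*C² + C = C + 2*C²)
G(M, A) = M + 45*A (G(M, A) = A*(-5*(1 + 2*(-5))) + M = A*(-5*(1 - 10)) + M = A*(-5*(-9)) + M = A*45 + M = 45*A + M = M + 45*A)
G(U(15), -170) - 28432 = (-9 + 45*(-170)) - 28432 = (-9 - 7650) - 28432 = -7659 - 28432 = -36091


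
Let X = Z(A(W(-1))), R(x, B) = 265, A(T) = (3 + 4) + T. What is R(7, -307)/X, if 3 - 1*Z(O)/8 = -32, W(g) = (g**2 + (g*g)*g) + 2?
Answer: 53/56 ≈ 0.94643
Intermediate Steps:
W(g) = 2 + g**2 + g**3 (W(g) = (g**2 + g**2*g) + 2 = (g**2 + g**3) + 2 = 2 + g**2 + g**3)
A(T) = 7 + T
Z(O) = 280 (Z(O) = 24 - 8*(-32) = 24 + 256 = 280)
X = 280
R(7, -307)/X = 265/280 = 265*(1/280) = 53/56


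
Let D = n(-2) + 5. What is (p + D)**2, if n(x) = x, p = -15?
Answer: 144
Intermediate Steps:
D = 3 (D = -2 + 5 = 3)
(p + D)**2 = (-15 + 3)**2 = (-12)**2 = 144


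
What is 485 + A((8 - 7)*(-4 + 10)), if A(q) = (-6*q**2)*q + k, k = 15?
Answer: -796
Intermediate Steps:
A(q) = 15 - 6*q**3 (A(q) = (-6*q**2)*q + 15 = -6*q**3 + 15 = 15 - 6*q**3)
485 + A((8 - 7)*(-4 + 10)) = 485 + (15 - 6*(-4 + 10)**3*(8 - 7)**3) = 485 + (15 - 6*(1*6)**3) = 485 + (15 - 6*6**3) = 485 + (15 - 6*216) = 485 + (15 - 1296) = 485 - 1281 = -796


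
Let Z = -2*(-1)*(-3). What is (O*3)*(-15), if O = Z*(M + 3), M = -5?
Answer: -540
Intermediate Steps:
Z = -6 (Z = 2*(-3) = -6)
O = 12 (O = -6*(-5 + 3) = -6*(-2) = 12)
(O*3)*(-15) = (12*3)*(-15) = 36*(-15) = -540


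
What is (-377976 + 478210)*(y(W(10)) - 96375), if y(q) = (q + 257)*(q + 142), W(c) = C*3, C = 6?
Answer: -5249755750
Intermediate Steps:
W(c) = 18 (W(c) = 6*3 = 18)
y(q) = (142 + q)*(257 + q) (y(q) = (257 + q)*(142 + q) = (142 + q)*(257 + q))
(-377976 + 478210)*(y(W(10)) - 96375) = (-377976 + 478210)*((36494 + 18² + 399*18) - 96375) = 100234*((36494 + 324 + 7182) - 96375) = 100234*(44000 - 96375) = 100234*(-52375) = -5249755750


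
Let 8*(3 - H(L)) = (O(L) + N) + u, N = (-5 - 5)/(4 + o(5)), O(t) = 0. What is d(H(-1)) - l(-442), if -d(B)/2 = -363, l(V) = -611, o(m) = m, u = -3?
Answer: 1337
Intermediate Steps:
N = -10/9 (N = (-5 - 5)/(4 + 5) = -10/9 ≈ -1.1111)
H(L) = 253/72 (H(L) = 3 - ((0 - 10/9) - 3)/8 = 3 - (-10/9 - 3)/8 = 3 - ⅛*(-37/9) = 3 + 37/72 = 253/72)
d(B) = 726 (d(B) = -2*(-363) = 726)
d(H(-1)) - l(-442) = 726 - 1*(-611) = 726 + 611 = 1337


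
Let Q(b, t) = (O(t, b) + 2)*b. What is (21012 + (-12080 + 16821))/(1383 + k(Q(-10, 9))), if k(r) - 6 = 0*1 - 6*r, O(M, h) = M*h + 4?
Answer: -25753/3651 ≈ -7.0537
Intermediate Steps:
O(M, h) = 4 + M*h
Q(b, t) = b*(6 + b*t) (Q(b, t) = ((4 + t*b) + 2)*b = ((4 + b*t) + 2)*b = (6 + b*t)*b = b*(6 + b*t))
k(r) = 6 - 6*r (k(r) = 6 + (0*1 - 6*r) = 6 + (0 - 6*r) = 6 - 6*r)
(21012 + (-12080 + 16821))/(1383 + k(Q(-10, 9))) = (21012 + (-12080 + 16821))/(1383 + (6 - (-60)*(6 - 10*9))) = (21012 + 4741)/(1383 + (6 - (-60)*(6 - 90))) = 25753/(1383 + (6 - (-60)*(-84))) = 25753/(1383 + (6 - 6*840)) = 25753/(1383 + (6 - 5040)) = 25753/(1383 - 5034) = 25753/(-3651) = 25753*(-1/3651) = -25753/3651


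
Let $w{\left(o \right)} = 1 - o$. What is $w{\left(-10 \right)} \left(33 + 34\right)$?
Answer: $737$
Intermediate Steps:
$w{\left(-10 \right)} \left(33 + 34\right) = \left(1 - -10\right) \left(33 + 34\right) = \left(1 + 10\right) 67 = 11 \cdot 67 = 737$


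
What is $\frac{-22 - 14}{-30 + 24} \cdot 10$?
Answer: $60$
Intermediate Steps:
$\frac{-22 - 14}{-30 + 24} \cdot 10 = - \frac{36}{-6} \cdot 10 = \left(-36\right) \left(- \frac{1}{6}\right) 10 = 6 \cdot 10 = 60$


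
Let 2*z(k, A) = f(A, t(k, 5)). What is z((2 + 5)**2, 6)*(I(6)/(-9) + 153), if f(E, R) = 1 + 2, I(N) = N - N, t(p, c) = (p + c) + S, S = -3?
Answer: 459/2 ≈ 229.50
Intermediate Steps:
t(p, c) = -3 + c + p (t(p, c) = (p + c) - 3 = (c + p) - 3 = -3 + c + p)
I(N) = 0
f(E, R) = 3
z(k, A) = 3/2 (z(k, A) = (1/2)*3 = 3/2)
z((2 + 5)**2, 6)*(I(6)/(-9) + 153) = 3*(0/(-9) + 153)/2 = 3*(0*(-1/9) + 153)/2 = 3*(0 + 153)/2 = (3/2)*153 = 459/2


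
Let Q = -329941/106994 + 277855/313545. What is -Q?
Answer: 14744506595/6709486746 ≈ 2.1976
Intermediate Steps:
Q = -14744506595/6709486746 (Q = -329941*1/106994 + 277855*(1/313545) = -329941/106994 + 55571/62709 = -14744506595/6709486746 ≈ -2.1976)
-Q = -1*(-14744506595/6709486746) = 14744506595/6709486746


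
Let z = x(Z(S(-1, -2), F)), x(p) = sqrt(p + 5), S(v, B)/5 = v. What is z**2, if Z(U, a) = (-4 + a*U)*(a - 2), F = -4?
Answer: -91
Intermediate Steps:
S(v, B) = 5*v
Z(U, a) = (-4 + U*a)*(-2 + a)
x(p) = sqrt(5 + p)
z = I*sqrt(91) (z = sqrt(5 + (8 - 4*(-4) + (5*(-1))*(-4)**2 - 2*5*(-1)*(-4))) = sqrt(5 + (8 + 16 - 5*16 - 2*(-5)*(-4))) = sqrt(5 + (8 + 16 - 80 - 40)) = sqrt(5 - 96) = sqrt(-91) = I*sqrt(91) ≈ 9.5394*I)
z**2 = (I*sqrt(91))**2 = -91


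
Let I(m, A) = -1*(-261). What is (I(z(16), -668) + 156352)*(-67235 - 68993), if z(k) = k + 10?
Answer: -21335075764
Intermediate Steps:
z(k) = 10 + k
I(m, A) = 261
(I(z(16), -668) + 156352)*(-67235 - 68993) = (261 + 156352)*(-67235 - 68993) = 156613*(-136228) = -21335075764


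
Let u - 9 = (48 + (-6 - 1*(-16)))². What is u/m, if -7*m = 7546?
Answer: -3373/1078 ≈ -3.1289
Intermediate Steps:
m = -1078 (m = -⅐*7546 = -1078)
u = 3373 (u = 9 + (48 + (-6 - 1*(-16)))² = 9 + (48 + (-6 + 16))² = 9 + (48 + 10)² = 9 + 58² = 9 + 3364 = 3373)
u/m = 3373/(-1078) = 3373*(-1/1078) = -3373/1078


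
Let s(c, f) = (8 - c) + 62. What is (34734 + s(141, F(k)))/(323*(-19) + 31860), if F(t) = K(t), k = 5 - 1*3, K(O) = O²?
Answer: 34663/25723 ≈ 1.3475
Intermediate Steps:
k = 2 (k = 5 - 3 = 2)
F(t) = t²
s(c, f) = 70 - c
(34734 + s(141, F(k)))/(323*(-19) + 31860) = (34734 + (70 - 1*141))/(323*(-19) + 31860) = (34734 + (70 - 141))/(-6137 + 31860) = (34734 - 71)/25723 = 34663*(1/25723) = 34663/25723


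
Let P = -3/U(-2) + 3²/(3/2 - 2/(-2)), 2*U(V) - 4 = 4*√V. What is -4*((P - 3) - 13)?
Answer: 258/5 - 2*I*√2 ≈ 51.6 - 2.8284*I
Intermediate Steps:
U(V) = 2 + 2*√V (U(V) = 2 + (4*√V)/2 = 2 + 2*√V)
P = 18/5 - 3/(2 + 2*I*√2) (P = -3/(2 + 2*√(-2)) + 3²/(3/2 - 2/(-2)) = -3/(2 + 2*(I*√2)) + 9/(3*(½) - 2*(-½)) = -3/(2 + 2*I*√2) + 9/(3/2 + 1) = -3/(2 + 2*I*√2) + 9/(5/2) = -3/(2 + 2*I*√2) + 9*(⅖) = -3/(2 + 2*I*√2) + 18/5 = 18/5 - 3/(2 + 2*I*√2) ≈ 3.1 + 0.70711*I)
-4*((P - 3) - 13) = -4*(((31/10 + I*√2/2) - 3) - 13) = -4*((⅒ + I*√2/2) - 13) = -4*(-129/10 + I*√2/2) = 258/5 - 2*I*√2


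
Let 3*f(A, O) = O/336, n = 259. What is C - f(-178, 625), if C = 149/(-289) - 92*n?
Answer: -6941713153/291312 ≈ -23829.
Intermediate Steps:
f(A, O) = O/1008 (f(A, O) = (O/336)/3 = O/1008)
C = -6886441/289 (C = 149/(-289) - 92*259 = 149*(-1/289) - 23828 = -149/289 - 23828 = -6886441/289 ≈ -23829.)
C - f(-178, 625) = -6886441/289 - 625/1008 = -6941713153/291312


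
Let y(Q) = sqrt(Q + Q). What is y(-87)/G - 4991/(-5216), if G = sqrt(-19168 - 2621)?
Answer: 4991/5216 + sqrt(46806)/2421 ≈ 1.0462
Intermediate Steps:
y(Q) = sqrt(2)*sqrt(Q) (y(Q) = sqrt(2*Q) = sqrt(2)*sqrt(Q))
G = 9*I*sqrt(269) (G = sqrt(-21789) = 9*I*sqrt(269) ≈ 147.61*I)
y(-87)/G - 4991/(-5216) = (sqrt(2)*sqrt(-87))/((9*I*sqrt(269))) - 4991/(-5216) = (sqrt(2)*(I*sqrt(87)))*(-I*sqrt(269)/2421) - 4991*(-1/5216) = (I*sqrt(174))*(-I*sqrt(269)/2421) + 4991/5216 = sqrt(46806)/2421 + 4991/5216 = 4991/5216 + sqrt(46806)/2421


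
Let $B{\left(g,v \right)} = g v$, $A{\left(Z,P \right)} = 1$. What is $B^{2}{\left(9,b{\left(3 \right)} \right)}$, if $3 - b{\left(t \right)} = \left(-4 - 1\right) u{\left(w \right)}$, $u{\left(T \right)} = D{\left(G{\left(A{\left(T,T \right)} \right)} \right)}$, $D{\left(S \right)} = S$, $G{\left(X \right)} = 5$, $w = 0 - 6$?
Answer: $63504$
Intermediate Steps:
$w = -6$ ($w = 0 - 6 = -6$)
$u{\left(T \right)} = 5$
$b{\left(t \right)} = 28$ ($b{\left(t \right)} = 3 - \left(-4 - 1\right) 5 = 3 - \left(-5\right) 5 = 3 - -25 = 3 + 25 = 28$)
$B^{2}{\left(9,b{\left(3 \right)} \right)} = \left(9 \cdot 28\right)^{2} = 252^{2} = 63504$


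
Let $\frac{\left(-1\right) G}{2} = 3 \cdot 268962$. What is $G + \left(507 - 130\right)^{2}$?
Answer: $-1471643$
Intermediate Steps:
$G = -1613772$ ($G = - 2 \cdot 3 \cdot 268962 = \left(-2\right) 806886 = -1613772$)
$G + \left(507 - 130\right)^{2} = -1613772 + \left(507 - 130\right)^{2} = -1613772 + 377^{2} = -1613772 + 142129 = -1471643$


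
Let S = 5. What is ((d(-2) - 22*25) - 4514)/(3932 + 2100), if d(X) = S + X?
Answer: -5061/6032 ≈ -0.83903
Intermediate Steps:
d(X) = 5 + X
((d(-2) - 22*25) - 4514)/(3932 + 2100) = (((5 - 2) - 22*25) - 4514)/(3932 + 2100) = ((3 - 550) - 4514)/6032 = (-547 - 4514)*(1/6032) = -5061*1/6032 = -5061/6032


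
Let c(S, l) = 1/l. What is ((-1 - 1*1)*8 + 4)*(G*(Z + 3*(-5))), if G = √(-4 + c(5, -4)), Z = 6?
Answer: 54*I*√17 ≈ 222.65*I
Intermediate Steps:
G = I*√17/2 (G = √(-4 + 1/(-4)) = √(-4 - ¼) = √(-17/4) = I*√17/2 ≈ 2.0616*I)
((-1 - 1*1)*8 + 4)*(G*(Z + 3*(-5))) = ((-1 - 1*1)*8 + 4)*((I*√17/2)*(6 + 3*(-5))) = ((-1 - 1)*8 + 4)*((I*√17/2)*(6 - 15)) = (-2*8 + 4)*((I*√17/2)*(-9)) = (-16 + 4)*(-9*I*√17/2) = -(-54)*I*√17 = 54*I*√17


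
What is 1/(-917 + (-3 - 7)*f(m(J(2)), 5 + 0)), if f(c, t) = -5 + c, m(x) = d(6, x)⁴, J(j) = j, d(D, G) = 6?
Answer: -1/13827 ≈ -7.2322e-5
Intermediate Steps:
m(x) = 1296 (m(x) = 6⁴ = 1296)
1/(-917 + (-3 - 7)*f(m(J(2)), 5 + 0)) = 1/(-917 + (-3 - 7)*(-5 + 1296)) = 1/(-917 - 10*1291) = 1/(-917 - 12910) = 1/(-13827) = -1/13827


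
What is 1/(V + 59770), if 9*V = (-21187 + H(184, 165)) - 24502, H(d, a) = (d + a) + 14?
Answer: 9/492604 ≈ 1.8270e-5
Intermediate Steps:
H(d, a) = 14 + a + d (H(d, a) = (a + d) + 14 = 14 + a + d)
V = -45326/9 (V = ((-21187 + (14 + 165 + 184)) - 24502)/9 = ((-21187 + 363) - 24502)/9 = (-20824 - 24502)/9 = (⅑)*(-45326) = -45326/9 ≈ -5036.2)
1/(V + 59770) = 1/(-45326/9 + 59770) = 1/(492604/9) = 9/492604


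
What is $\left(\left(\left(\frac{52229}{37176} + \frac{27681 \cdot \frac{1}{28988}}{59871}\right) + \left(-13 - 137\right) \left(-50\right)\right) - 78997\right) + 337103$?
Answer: $\frac{1428092560571251153}{5376704617704} \approx 2.6561 \cdot 10^{5}$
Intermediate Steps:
$\left(\left(\left(\frac{52229}{37176} + \frac{27681 \cdot \frac{1}{28988}}{59871}\right) + \left(-13 - 137\right) \left(-50\right)\right) - 78997\right) + 337103 = \left(\left(\left(52229 \cdot \frac{1}{37176} + 27681 \cdot \frac{1}{28988} \cdot \frac{1}{59871}\right) - -7500\right) - 78997\right) + 337103 = \left(\left(\left(\frac{52229}{37176} + \frac{27681}{28988} \cdot \frac{1}{59871}\right) + 7500\right) - 78997\right) + 337103 = \left(\left(\left(\frac{52229}{37176} + \frac{9227}{578513516}\right) + 7500\right) - 78997\right) + 337103 = \left(\left(\frac{7553881362529}{5376704617704} + 7500\right) - 78997\right) + 337103 = \left(\frac{40332838514142529}{5376704617704} - 78997\right) + 337103 = - \frac{384410696170620359}{5376704617704} + 337103 = \frac{1428092560571251153}{5376704617704}$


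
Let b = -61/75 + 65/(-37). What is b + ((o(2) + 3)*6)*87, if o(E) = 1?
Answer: 5787068/2775 ≈ 2085.4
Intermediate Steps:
b = -7132/2775 (b = -61*1/75 + 65*(-1/37) = -61/75 - 65/37 = -7132/2775 ≈ -2.5701)
b + ((o(2) + 3)*6)*87 = -7132/2775 + ((1 + 3)*6)*87 = -7132/2775 + (4*6)*87 = -7132/2775 + 24*87 = -7132/2775 + 2088 = 5787068/2775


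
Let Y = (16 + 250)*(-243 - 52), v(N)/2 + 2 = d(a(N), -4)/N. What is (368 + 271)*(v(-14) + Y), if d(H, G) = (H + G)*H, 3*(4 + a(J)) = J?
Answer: -351084350/7 ≈ -5.0155e+7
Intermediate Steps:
a(J) = -4 + J/3
d(H, G) = H*(G + H) (d(H, G) = (G + H)*H = H*(G + H))
v(N) = -4 + 2*(-8 + N/3)*(-4 + N/3)/N (v(N) = -4 + 2*(((-4 + N/3)*(-4 + (-4 + N/3)))/N) = -4 + 2*(((-4 + N/3)*(-8 + N/3))/N) = -4 + 2*(((-8 + N/3)*(-4 + N/3))/N) = -4 + 2*((-8 + N/3)*(-4 + N/3)/N) = -4 + 2*(-8 + N/3)*(-4 + N/3)/N)
Y = -78470 (Y = 266*(-295) = -78470)
(368 + 271)*(v(-14) + Y) = (368 + 271)*((-12 + 64/(-14) + (2/9)*(-14)) - 78470) = 639*((-12 + 64*(-1/14) - 28/9) - 78470) = 639*((-12 - 32/7 - 28/9) - 78470) = 639*(-1240/63 - 78470) = 639*(-4944850/63) = -351084350/7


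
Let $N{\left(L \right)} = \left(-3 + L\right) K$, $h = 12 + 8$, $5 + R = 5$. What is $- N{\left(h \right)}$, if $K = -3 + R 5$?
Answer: $51$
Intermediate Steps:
$R = 0$ ($R = -5 + 5 = 0$)
$K = -3$ ($K = -3 + 0 \cdot 5 = -3 + 0 = -3$)
$h = 20$
$N{\left(L \right)} = 9 - 3 L$ ($N{\left(L \right)} = \left(-3 + L\right) \left(-3\right) = 9 - 3 L$)
$- N{\left(h \right)} = - (9 - 60) = \left(-1\right) \left(-51\right) = 51$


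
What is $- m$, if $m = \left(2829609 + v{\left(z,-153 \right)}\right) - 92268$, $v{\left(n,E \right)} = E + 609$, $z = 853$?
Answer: $-2737797$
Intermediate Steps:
$v{\left(n,E \right)} = 609 + E$
$m = 2737797$ ($m = \left(2829609 + \left(609 - 153\right)\right) - 92268 = \left(2829609 + 456\right) - 92268 = 2830065 - 92268 = 2737797$)
$- m = \left(-1\right) 2737797 = -2737797$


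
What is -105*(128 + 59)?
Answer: -19635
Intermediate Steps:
-105*(128 + 59) = -105*187 = -19635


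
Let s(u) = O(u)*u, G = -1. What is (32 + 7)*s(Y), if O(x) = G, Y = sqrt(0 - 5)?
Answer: -39*I*sqrt(5) ≈ -87.207*I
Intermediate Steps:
Y = I*sqrt(5) (Y = sqrt(-5) = I*sqrt(5) ≈ 2.2361*I)
O(x) = -1
s(u) = -u
(32 + 7)*s(Y) = (32 + 7)*(-I*sqrt(5)) = 39*(-I*sqrt(5)) = -39*I*sqrt(5)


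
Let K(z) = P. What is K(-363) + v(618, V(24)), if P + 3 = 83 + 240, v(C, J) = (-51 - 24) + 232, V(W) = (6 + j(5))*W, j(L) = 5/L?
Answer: 477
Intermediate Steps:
V(W) = 7*W (V(W) = (6 + 5/5)*W = (6 + 5*(⅕))*W = (6 + 1)*W = 7*W)
v(C, J) = 157 (v(C, J) = -75 + 232 = 157)
P = 320 (P = -3 + (83 + 240) = -3 + 323 = 320)
K(z) = 320
K(-363) + v(618, V(24)) = 320 + 157 = 477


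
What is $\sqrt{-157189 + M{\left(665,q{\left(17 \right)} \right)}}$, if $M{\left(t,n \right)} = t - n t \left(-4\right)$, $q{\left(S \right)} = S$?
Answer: $2 i \sqrt{27826} \approx 333.62 i$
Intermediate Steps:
$M{\left(t,n \right)} = t + 4 n t$ ($M{\left(t,n \right)} = t - - 4 n t = t + 4 n t$)
$\sqrt{-157189 + M{\left(665,q{\left(17 \right)} \right)}} = \sqrt{-157189 + 665 \left(1 + 4 \cdot 17\right)} = \sqrt{-157189 + 665 \left(1 + 68\right)} = \sqrt{-157189 + 665 \cdot 69} = \sqrt{-157189 + 45885} = \sqrt{-111304} = 2 i \sqrt{27826}$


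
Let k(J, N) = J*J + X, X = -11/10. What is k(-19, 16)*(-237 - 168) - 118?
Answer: -291755/2 ≈ -1.4588e+5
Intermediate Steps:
X = -11/10 (X = -11*⅒ = -11/10 ≈ -1.1000)
k(J, N) = -11/10 + J² (k(J, N) = J*J - 11/10 = J² - 11/10 = -11/10 + J²)
k(-19, 16)*(-237 - 168) - 118 = (-11/10 + (-19)²)*(-237 - 168) - 118 = (-11/10 + 361)*(-405) - 118 = (3599/10)*(-405) - 118 = -291519/2 - 118 = -291755/2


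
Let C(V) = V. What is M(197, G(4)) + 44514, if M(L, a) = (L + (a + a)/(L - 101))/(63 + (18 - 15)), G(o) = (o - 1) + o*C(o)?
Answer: 141029827/3168 ≈ 44517.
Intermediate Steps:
G(o) = -1 + o + o**2 (G(o) = (o - 1) + o*o = (-1 + o) + o**2 = -1 + o + o**2)
M(L, a) = L/66 + a/(33*(-101 + L)) (M(L, a) = (L + (2*a)/(-101 + L))/(63 + 3) = (L + 2*a/(-101 + L))/66 = (L + 2*a/(-101 + L))*(1/66) = L/66 + a/(33*(-101 + L)))
M(197, G(4)) + 44514 = (197**2 - 101*197 + 2*(-1 + 4 + 4**2))/(66*(-101 + 197)) + 44514 = (1/66)*(38809 - 19897 + 2*(-1 + 4 + 16))/96 + 44514 = (1/66)*(1/96)*(38809 - 19897 + 2*19) + 44514 = (1/66)*(1/96)*(38809 - 19897 + 38) + 44514 = (1/66)*(1/96)*18950 + 44514 = 9475/3168 + 44514 = 141029827/3168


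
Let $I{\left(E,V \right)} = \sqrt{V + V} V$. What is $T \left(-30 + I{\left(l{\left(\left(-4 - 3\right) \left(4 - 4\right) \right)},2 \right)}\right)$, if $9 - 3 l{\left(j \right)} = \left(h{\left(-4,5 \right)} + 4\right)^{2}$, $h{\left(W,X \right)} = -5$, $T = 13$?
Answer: $-338$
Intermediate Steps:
$l{\left(j \right)} = \frac{8}{3}$ ($l{\left(j \right)} = 3 - \frac{\left(-5 + 4\right)^{2}}{3} = 3 - \frac{\left(-1\right)^{2}}{3} = 3 - \frac{1}{3} = \frac{8}{3}$)
$I{\left(E,V \right)} = \sqrt{2} V^{\frac{3}{2}}$ ($I{\left(E,V \right)} = \sqrt{2 V} V = \sqrt{2} \sqrt{V} V = \sqrt{2} V^{\frac{3}{2}}$)
$T \left(-30 + I{\left(l{\left(\left(-4 - 3\right) \left(4 - 4\right) \right)},2 \right)}\right) = 13 \left(-30 + \sqrt{2} \cdot 2^{\frac{3}{2}}\right) = 13 \left(-30 + \sqrt{2} \cdot 2 \sqrt{2}\right) = 13 \left(-30 + 4\right) = 13 \left(-26\right) = -338$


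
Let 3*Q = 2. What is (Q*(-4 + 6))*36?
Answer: 48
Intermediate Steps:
Q = ⅔ (Q = (⅓)*2 = ⅔ ≈ 0.66667)
(Q*(-4 + 6))*36 = (2*(-4 + 6)/3)*36 = ((⅔)*2)*36 = (4/3)*36 = 48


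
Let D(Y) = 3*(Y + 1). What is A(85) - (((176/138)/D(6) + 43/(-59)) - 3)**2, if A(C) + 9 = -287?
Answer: -2261715913720/7308711081 ≈ -309.45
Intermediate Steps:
D(Y) = 3 + 3*Y (D(Y) = 3*(1 + Y) = 3 + 3*Y)
A(C) = -296 (A(C) = -9 - 287 = -296)
A(85) - (((176/138)/D(6) + 43/(-59)) - 3)**2 = -296 - (((176/138)/(3 + 3*6) + 43/(-59)) - 3)**2 = -296 - (((176*(1/138))/(3 + 18) + 43*(-1/59)) - 3)**2 = -296 - (((88/69)/21 - 43/59) - 3)**2 = -296 - (((88/69)*(1/21) - 43/59) - 3)**2 = -296 - ((88/1449 - 43/59) - 3)**2 = -296 - (-57115/85491 - 3)**2 = -296 - (-313588/85491)**2 = -296 - 1*98337433744/7308711081 = -296 - 98337433744/7308711081 = -2261715913720/7308711081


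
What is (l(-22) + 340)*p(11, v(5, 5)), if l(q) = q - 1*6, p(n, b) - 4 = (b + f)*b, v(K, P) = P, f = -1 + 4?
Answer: 13728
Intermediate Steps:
f = 3
p(n, b) = 4 + b*(3 + b) (p(n, b) = 4 + (b + 3)*b = 4 + (3 + b)*b = 4 + b*(3 + b))
l(q) = -6 + q (l(q) = q - 6 = -6 + q)
(l(-22) + 340)*p(11, v(5, 5)) = ((-6 - 22) + 340)*(4 + 5² + 3*5) = (-28 + 340)*(4 + 25 + 15) = 312*44 = 13728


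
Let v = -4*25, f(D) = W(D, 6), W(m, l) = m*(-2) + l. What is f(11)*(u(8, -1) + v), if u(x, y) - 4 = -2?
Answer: 1568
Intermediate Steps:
u(x, y) = 2 (u(x, y) = 4 - 2 = 2)
W(m, l) = l - 2*m (W(m, l) = -2*m + l = l - 2*m)
f(D) = 6 - 2*D
v = -100
f(11)*(u(8, -1) + v) = (6 - 2*11)*(2 - 100) = (6 - 22)*(-98) = -16*(-98) = 1568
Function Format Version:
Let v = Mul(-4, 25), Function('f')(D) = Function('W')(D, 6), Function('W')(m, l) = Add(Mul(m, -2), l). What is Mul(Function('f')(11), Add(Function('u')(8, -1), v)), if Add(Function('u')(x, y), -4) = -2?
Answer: 1568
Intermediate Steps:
Function('u')(x, y) = 2 (Function('u')(x, y) = Add(4, -2) = 2)
Function('W')(m, l) = Add(l, Mul(-2, m)) (Function('W')(m, l) = Add(Mul(-2, m), l) = Add(l, Mul(-2, m)))
Function('f')(D) = Add(6, Mul(-2, D))
v = -100
Mul(Function('f')(11), Add(Function('u')(8, -1), v)) = Mul(Add(6, Mul(-2, 11)), Add(2, -100)) = Mul(Add(6, -22), -98) = Mul(-16, -98) = 1568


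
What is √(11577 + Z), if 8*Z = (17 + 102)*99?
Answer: √208794/4 ≈ 114.23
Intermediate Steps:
Z = 11781/8 (Z = ((17 + 102)*99)/8 = (119*99)/8 = (⅛)*11781 = 11781/8 ≈ 1472.6)
√(11577 + Z) = √(11577 + 11781/8) = √(104397/8) = √208794/4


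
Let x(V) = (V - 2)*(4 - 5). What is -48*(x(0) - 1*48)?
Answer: 2208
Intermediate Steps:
x(V) = 2 - V (x(V) = (-2 + V)*(-1) = 2 - V)
-48*(x(0) - 1*48) = -48*((2 - 1*0) - 1*48) = -48*((2 + 0) - 48) = -48*(2 - 48) = -48*(-46) = 2208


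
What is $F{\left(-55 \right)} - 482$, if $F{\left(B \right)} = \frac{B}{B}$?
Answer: $-481$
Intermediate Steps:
$F{\left(B \right)} = 1$
$F{\left(-55 \right)} - 482 = 1 - 482 = -481$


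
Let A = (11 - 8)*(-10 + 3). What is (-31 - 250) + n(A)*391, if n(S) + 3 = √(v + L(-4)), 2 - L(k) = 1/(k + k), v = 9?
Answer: -1454 + 391*√178/4 ≈ -149.85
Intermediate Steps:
L(k) = 2 - 1/(2*k) (L(k) = 2 - 1/(k + k) = 2 - 1/(2*k))
A = -21 (A = 3*(-7) = -21)
n(S) = -3 + √178/4 (n(S) = -3 + √(9 + (2 - ½/(-4))) = -3 + √(9 + (2 - ½*(-¼))) = -3 + √(9 + (2 + ⅛)) = -3 + √(9 + 17/8) = -3 + √(89/8) = -3 + √178/4)
(-31 - 250) + n(A)*391 = (-31 - 250) + (-3 + √178/4)*391 = -281 + (-1173 + 391*√178/4) = -1454 + 391*√178/4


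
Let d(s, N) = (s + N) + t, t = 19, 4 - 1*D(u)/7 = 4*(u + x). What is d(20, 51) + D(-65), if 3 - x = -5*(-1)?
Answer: 1994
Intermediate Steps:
x = -2 (x = 3 - (-5)*(-1) = 3 - 1*5 = 3 - 5 = -2)
D(u) = 84 - 28*u (D(u) = 28 - 28*(u - 2) = 28 - 28*(-2 + u) = 28 - 7*(-8 + 4*u) = 28 + (56 - 28*u) = 84 - 28*u)
d(s, N) = 19 + N + s (d(s, N) = (s + N) + 19 = (N + s) + 19 = 19 + N + s)
d(20, 51) + D(-65) = (19 + 51 + 20) + (84 - 28*(-65)) = 90 + (84 + 1820) = 90 + 1904 = 1994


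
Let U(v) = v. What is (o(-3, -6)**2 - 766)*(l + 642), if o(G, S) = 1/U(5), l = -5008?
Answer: 83604534/25 ≈ 3.3442e+6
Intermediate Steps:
o(G, S) = 1/5
(o(-3, -6)**2 - 766)*(l + 642) = ((1/5)**2 - 766)*(-5008 + 642) = (1/25 - 766)*(-4366) = -19149/25*(-4366) = 83604534/25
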